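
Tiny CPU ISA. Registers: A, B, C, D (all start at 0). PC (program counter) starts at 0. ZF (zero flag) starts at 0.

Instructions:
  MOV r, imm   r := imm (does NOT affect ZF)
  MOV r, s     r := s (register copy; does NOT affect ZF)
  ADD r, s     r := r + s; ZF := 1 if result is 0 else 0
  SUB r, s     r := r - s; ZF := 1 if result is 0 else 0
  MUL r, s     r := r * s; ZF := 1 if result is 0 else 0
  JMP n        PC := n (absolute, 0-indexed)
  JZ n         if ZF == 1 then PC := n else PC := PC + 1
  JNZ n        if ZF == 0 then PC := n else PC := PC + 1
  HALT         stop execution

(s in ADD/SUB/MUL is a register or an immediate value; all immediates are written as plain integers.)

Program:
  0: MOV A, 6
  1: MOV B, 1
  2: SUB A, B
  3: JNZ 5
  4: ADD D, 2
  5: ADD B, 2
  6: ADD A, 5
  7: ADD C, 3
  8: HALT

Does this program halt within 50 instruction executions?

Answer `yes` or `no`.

Answer: yes

Derivation:
Step 1: PC=0 exec 'MOV A, 6'. After: A=6 B=0 C=0 D=0 ZF=0 PC=1
Step 2: PC=1 exec 'MOV B, 1'. After: A=6 B=1 C=0 D=0 ZF=0 PC=2
Step 3: PC=2 exec 'SUB A, B'. After: A=5 B=1 C=0 D=0 ZF=0 PC=3
Step 4: PC=3 exec 'JNZ 5'. After: A=5 B=1 C=0 D=0 ZF=0 PC=5
Step 5: PC=5 exec 'ADD B, 2'. After: A=5 B=3 C=0 D=0 ZF=0 PC=6
Step 6: PC=6 exec 'ADD A, 5'. After: A=10 B=3 C=0 D=0 ZF=0 PC=7
Step 7: PC=7 exec 'ADD C, 3'. After: A=10 B=3 C=3 D=0 ZF=0 PC=8
Step 8: PC=8 exec 'HALT'. After: A=10 B=3 C=3 D=0 ZF=0 PC=8 HALTED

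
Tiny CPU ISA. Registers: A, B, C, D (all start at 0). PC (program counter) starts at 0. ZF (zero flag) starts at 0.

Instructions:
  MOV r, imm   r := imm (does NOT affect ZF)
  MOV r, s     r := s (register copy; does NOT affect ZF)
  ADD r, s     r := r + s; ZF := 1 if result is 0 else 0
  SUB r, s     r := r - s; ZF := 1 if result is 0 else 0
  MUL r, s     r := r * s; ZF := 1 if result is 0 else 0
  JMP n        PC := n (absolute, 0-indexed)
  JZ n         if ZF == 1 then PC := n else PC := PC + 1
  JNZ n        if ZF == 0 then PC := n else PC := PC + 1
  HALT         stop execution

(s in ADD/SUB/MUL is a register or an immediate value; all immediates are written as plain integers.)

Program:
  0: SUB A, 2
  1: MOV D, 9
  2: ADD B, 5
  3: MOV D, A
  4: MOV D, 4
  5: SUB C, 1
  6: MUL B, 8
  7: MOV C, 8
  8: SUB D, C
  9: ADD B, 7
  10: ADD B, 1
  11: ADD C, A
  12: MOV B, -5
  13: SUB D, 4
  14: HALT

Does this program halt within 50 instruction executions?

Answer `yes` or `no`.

Answer: yes

Derivation:
Step 1: PC=0 exec 'SUB A, 2'. After: A=-2 B=0 C=0 D=0 ZF=0 PC=1
Step 2: PC=1 exec 'MOV D, 9'. After: A=-2 B=0 C=0 D=9 ZF=0 PC=2
Step 3: PC=2 exec 'ADD B, 5'. After: A=-2 B=5 C=0 D=9 ZF=0 PC=3
Step 4: PC=3 exec 'MOV D, A'. After: A=-2 B=5 C=0 D=-2 ZF=0 PC=4
Step 5: PC=4 exec 'MOV D, 4'. After: A=-2 B=5 C=0 D=4 ZF=0 PC=5
Step 6: PC=5 exec 'SUB C, 1'. After: A=-2 B=5 C=-1 D=4 ZF=0 PC=6
Step 7: PC=6 exec 'MUL B, 8'. After: A=-2 B=40 C=-1 D=4 ZF=0 PC=7
Step 8: PC=7 exec 'MOV C, 8'. After: A=-2 B=40 C=8 D=4 ZF=0 PC=8
Step 9: PC=8 exec 'SUB D, C'. After: A=-2 B=40 C=8 D=-4 ZF=0 PC=9
Step 10: PC=9 exec 'ADD B, 7'. After: A=-2 B=47 C=8 D=-4 ZF=0 PC=10
Step 11: PC=10 exec 'ADD B, 1'. After: A=-2 B=48 C=8 D=-4 ZF=0 PC=11
Step 12: PC=11 exec 'ADD C, A'. After: A=-2 B=48 C=6 D=-4 ZF=0 PC=12
Step 13: PC=12 exec 'MOV B, -5'. After: A=-2 B=-5 C=6 D=-4 ZF=0 PC=13
Step 14: PC=13 exec 'SUB D, 4'. After: A=-2 B=-5 C=6 D=-8 ZF=0 PC=14
Step 15: PC=14 exec 'HALT'. After: A=-2 B=-5 C=6 D=-8 ZF=0 PC=14 HALTED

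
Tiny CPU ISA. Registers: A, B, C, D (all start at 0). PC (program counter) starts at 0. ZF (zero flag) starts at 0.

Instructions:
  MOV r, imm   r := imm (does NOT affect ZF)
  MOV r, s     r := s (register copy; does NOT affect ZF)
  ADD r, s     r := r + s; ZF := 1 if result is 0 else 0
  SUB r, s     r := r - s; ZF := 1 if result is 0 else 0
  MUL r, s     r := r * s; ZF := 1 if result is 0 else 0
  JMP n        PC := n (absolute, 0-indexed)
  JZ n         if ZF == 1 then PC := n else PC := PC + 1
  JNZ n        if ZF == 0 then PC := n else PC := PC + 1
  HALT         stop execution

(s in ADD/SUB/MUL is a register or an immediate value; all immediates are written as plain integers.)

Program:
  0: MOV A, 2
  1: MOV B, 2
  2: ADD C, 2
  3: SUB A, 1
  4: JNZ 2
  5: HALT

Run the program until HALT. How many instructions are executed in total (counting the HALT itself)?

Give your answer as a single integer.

Answer: 9

Derivation:
Step 1: PC=0 exec 'MOV A, 2'. After: A=2 B=0 C=0 D=0 ZF=0 PC=1
Step 2: PC=1 exec 'MOV B, 2'. After: A=2 B=2 C=0 D=0 ZF=0 PC=2
Step 3: PC=2 exec 'ADD C, 2'. After: A=2 B=2 C=2 D=0 ZF=0 PC=3
Step 4: PC=3 exec 'SUB A, 1'. After: A=1 B=2 C=2 D=0 ZF=0 PC=4
Step 5: PC=4 exec 'JNZ 2'. After: A=1 B=2 C=2 D=0 ZF=0 PC=2
Step 6: PC=2 exec 'ADD C, 2'. After: A=1 B=2 C=4 D=0 ZF=0 PC=3
Step 7: PC=3 exec 'SUB A, 1'. After: A=0 B=2 C=4 D=0 ZF=1 PC=4
Step 8: PC=4 exec 'JNZ 2'. After: A=0 B=2 C=4 D=0 ZF=1 PC=5
Step 9: PC=5 exec 'HALT'. After: A=0 B=2 C=4 D=0 ZF=1 PC=5 HALTED
Total instructions executed: 9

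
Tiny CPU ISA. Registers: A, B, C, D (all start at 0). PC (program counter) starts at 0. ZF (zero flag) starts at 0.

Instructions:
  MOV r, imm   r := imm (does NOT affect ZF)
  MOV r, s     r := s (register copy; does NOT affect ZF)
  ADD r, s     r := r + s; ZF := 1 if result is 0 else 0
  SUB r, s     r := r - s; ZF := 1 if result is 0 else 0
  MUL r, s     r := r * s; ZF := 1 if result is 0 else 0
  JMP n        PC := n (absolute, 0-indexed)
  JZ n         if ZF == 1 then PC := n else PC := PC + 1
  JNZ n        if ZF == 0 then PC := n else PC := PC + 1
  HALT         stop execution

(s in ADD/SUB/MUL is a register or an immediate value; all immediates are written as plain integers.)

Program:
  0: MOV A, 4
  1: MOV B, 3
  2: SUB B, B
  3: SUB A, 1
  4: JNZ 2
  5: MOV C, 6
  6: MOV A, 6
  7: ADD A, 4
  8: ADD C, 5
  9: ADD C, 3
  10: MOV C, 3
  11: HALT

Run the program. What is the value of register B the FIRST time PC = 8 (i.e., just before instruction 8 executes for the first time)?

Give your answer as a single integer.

Step 1: PC=0 exec 'MOV A, 4'. After: A=4 B=0 C=0 D=0 ZF=0 PC=1
Step 2: PC=1 exec 'MOV B, 3'. After: A=4 B=3 C=0 D=0 ZF=0 PC=2
Step 3: PC=2 exec 'SUB B, B'. After: A=4 B=0 C=0 D=0 ZF=1 PC=3
Step 4: PC=3 exec 'SUB A, 1'. After: A=3 B=0 C=0 D=0 ZF=0 PC=4
Step 5: PC=4 exec 'JNZ 2'. After: A=3 B=0 C=0 D=0 ZF=0 PC=2
Step 6: PC=2 exec 'SUB B, B'. After: A=3 B=0 C=0 D=0 ZF=1 PC=3
Step 7: PC=3 exec 'SUB A, 1'. After: A=2 B=0 C=0 D=0 ZF=0 PC=4
Step 8: PC=4 exec 'JNZ 2'. After: A=2 B=0 C=0 D=0 ZF=0 PC=2
Step 9: PC=2 exec 'SUB B, B'. After: A=2 B=0 C=0 D=0 ZF=1 PC=3
Step 10: PC=3 exec 'SUB A, 1'. After: A=1 B=0 C=0 D=0 ZF=0 PC=4
Step 11: PC=4 exec 'JNZ 2'. After: A=1 B=0 C=0 D=0 ZF=0 PC=2
Step 12: PC=2 exec 'SUB B, B'. After: A=1 B=0 C=0 D=0 ZF=1 PC=3
Step 13: PC=3 exec 'SUB A, 1'. After: A=0 B=0 C=0 D=0 ZF=1 PC=4
Step 14: PC=4 exec 'JNZ 2'. After: A=0 B=0 C=0 D=0 ZF=1 PC=5
Step 15: PC=5 exec 'MOV C, 6'. After: A=0 B=0 C=6 D=0 ZF=1 PC=6
Step 16: PC=6 exec 'MOV A, 6'. After: A=6 B=0 C=6 D=0 ZF=1 PC=7
Step 17: PC=7 exec 'ADD A, 4'. After: A=10 B=0 C=6 D=0 ZF=0 PC=8
First time PC=8: B=0

0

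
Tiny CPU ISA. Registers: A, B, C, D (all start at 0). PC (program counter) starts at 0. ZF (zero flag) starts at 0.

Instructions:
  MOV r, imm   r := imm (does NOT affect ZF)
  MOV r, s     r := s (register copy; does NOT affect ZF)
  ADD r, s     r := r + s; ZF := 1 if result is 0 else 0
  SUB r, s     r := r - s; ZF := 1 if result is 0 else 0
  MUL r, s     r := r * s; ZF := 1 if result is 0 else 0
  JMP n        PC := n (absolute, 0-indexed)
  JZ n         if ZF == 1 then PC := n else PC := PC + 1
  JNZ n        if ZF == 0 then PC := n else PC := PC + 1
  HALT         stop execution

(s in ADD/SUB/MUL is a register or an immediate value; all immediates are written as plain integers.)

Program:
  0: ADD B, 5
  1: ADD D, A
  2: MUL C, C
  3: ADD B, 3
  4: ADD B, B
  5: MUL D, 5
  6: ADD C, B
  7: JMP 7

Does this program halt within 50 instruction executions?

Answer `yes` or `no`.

Step 1: PC=0 exec 'ADD B, 5'. After: A=0 B=5 C=0 D=0 ZF=0 PC=1
Step 2: PC=1 exec 'ADD D, A'. After: A=0 B=5 C=0 D=0 ZF=1 PC=2
Step 3: PC=2 exec 'MUL C, C'. After: A=0 B=5 C=0 D=0 ZF=1 PC=3
Step 4: PC=3 exec 'ADD B, 3'. After: A=0 B=8 C=0 D=0 ZF=0 PC=4
Step 5: PC=4 exec 'ADD B, B'. After: A=0 B=16 C=0 D=0 ZF=0 PC=5
Step 6: PC=5 exec 'MUL D, 5'. After: A=0 B=16 C=0 D=0 ZF=1 PC=6
Step 7: PC=6 exec 'ADD C, B'. After: A=0 B=16 C=16 D=0 ZF=0 PC=7
Step 8: PC=7 exec 'JMP 7'. After: A=0 B=16 C=16 D=0 ZF=0 PC=7
State after step 8 equals state after step 7: the program is in a cycle of length 1 and will never halt.

Answer: no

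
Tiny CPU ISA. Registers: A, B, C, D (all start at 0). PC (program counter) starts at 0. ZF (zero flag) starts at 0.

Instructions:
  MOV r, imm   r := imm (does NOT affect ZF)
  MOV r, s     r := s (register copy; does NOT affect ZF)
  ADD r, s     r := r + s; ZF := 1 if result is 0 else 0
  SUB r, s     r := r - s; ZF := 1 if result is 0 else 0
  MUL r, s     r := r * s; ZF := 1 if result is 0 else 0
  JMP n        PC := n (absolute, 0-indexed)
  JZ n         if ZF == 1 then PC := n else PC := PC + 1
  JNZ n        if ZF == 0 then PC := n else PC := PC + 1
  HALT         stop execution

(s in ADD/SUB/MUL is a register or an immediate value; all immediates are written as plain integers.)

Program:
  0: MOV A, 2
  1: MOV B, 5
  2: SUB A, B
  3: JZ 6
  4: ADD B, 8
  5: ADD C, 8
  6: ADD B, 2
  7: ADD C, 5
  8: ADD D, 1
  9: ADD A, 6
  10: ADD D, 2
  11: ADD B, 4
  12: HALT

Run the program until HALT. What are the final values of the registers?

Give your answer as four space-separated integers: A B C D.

Answer: 3 19 13 3

Derivation:
Step 1: PC=0 exec 'MOV A, 2'. After: A=2 B=0 C=0 D=0 ZF=0 PC=1
Step 2: PC=1 exec 'MOV B, 5'. After: A=2 B=5 C=0 D=0 ZF=0 PC=2
Step 3: PC=2 exec 'SUB A, B'. After: A=-3 B=5 C=0 D=0 ZF=0 PC=3
Step 4: PC=3 exec 'JZ 6'. After: A=-3 B=5 C=0 D=0 ZF=0 PC=4
Step 5: PC=4 exec 'ADD B, 8'. After: A=-3 B=13 C=0 D=0 ZF=0 PC=5
Step 6: PC=5 exec 'ADD C, 8'. After: A=-3 B=13 C=8 D=0 ZF=0 PC=6
Step 7: PC=6 exec 'ADD B, 2'. After: A=-3 B=15 C=8 D=0 ZF=0 PC=7
Step 8: PC=7 exec 'ADD C, 5'. After: A=-3 B=15 C=13 D=0 ZF=0 PC=8
Step 9: PC=8 exec 'ADD D, 1'. After: A=-3 B=15 C=13 D=1 ZF=0 PC=9
Step 10: PC=9 exec 'ADD A, 6'. After: A=3 B=15 C=13 D=1 ZF=0 PC=10
Step 11: PC=10 exec 'ADD D, 2'. After: A=3 B=15 C=13 D=3 ZF=0 PC=11
Step 12: PC=11 exec 'ADD B, 4'. After: A=3 B=19 C=13 D=3 ZF=0 PC=12
Step 13: PC=12 exec 'HALT'. After: A=3 B=19 C=13 D=3 ZF=0 PC=12 HALTED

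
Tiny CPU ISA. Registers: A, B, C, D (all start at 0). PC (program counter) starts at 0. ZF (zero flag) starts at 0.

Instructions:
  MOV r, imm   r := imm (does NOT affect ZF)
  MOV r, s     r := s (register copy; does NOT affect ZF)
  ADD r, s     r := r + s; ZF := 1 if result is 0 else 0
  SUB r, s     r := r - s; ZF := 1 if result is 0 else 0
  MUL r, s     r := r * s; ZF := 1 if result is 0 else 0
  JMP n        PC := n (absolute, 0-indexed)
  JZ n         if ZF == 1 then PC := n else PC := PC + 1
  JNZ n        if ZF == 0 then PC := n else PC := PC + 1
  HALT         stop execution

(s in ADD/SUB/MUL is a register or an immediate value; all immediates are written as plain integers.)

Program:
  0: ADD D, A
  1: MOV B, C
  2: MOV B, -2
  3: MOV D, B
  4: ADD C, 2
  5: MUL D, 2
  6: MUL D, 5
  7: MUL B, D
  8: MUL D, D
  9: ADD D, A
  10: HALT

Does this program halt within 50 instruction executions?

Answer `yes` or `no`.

Step 1: PC=0 exec 'ADD D, A'. After: A=0 B=0 C=0 D=0 ZF=1 PC=1
Step 2: PC=1 exec 'MOV B, C'. After: A=0 B=0 C=0 D=0 ZF=1 PC=2
Step 3: PC=2 exec 'MOV B, -2'. After: A=0 B=-2 C=0 D=0 ZF=1 PC=3
Step 4: PC=3 exec 'MOV D, B'. After: A=0 B=-2 C=0 D=-2 ZF=1 PC=4
Step 5: PC=4 exec 'ADD C, 2'. After: A=0 B=-2 C=2 D=-2 ZF=0 PC=5
Step 6: PC=5 exec 'MUL D, 2'. After: A=0 B=-2 C=2 D=-4 ZF=0 PC=6
Step 7: PC=6 exec 'MUL D, 5'. After: A=0 B=-2 C=2 D=-20 ZF=0 PC=7
Step 8: PC=7 exec 'MUL B, D'. After: A=0 B=40 C=2 D=-20 ZF=0 PC=8
Step 9: PC=8 exec 'MUL D, D'. After: A=0 B=40 C=2 D=400 ZF=0 PC=9
Step 10: PC=9 exec 'ADD D, A'. After: A=0 B=40 C=2 D=400 ZF=0 PC=10
Step 11: PC=10 exec 'HALT'. After: A=0 B=40 C=2 D=400 ZF=0 PC=10 HALTED

Answer: yes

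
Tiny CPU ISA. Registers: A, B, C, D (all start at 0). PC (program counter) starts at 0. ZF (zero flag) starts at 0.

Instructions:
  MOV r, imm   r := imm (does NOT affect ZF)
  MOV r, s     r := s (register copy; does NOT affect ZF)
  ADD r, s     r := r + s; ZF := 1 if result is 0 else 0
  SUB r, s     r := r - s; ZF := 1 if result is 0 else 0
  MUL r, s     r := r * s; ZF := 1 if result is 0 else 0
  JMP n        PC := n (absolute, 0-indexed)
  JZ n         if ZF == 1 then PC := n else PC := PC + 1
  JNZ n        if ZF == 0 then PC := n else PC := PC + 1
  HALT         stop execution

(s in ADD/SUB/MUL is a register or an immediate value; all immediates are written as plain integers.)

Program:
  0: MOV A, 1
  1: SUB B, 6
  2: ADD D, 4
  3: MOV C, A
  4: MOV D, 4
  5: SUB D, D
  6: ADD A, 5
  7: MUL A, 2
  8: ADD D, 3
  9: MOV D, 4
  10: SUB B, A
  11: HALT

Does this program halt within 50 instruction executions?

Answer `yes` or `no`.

Step 1: PC=0 exec 'MOV A, 1'. After: A=1 B=0 C=0 D=0 ZF=0 PC=1
Step 2: PC=1 exec 'SUB B, 6'. After: A=1 B=-6 C=0 D=0 ZF=0 PC=2
Step 3: PC=2 exec 'ADD D, 4'. After: A=1 B=-6 C=0 D=4 ZF=0 PC=3
Step 4: PC=3 exec 'MOV C, A'. After: A=1 B=-6 C=1 D=4 ZF=0 PC=4
Step 5: PC=4 exec 'MOV D, 4'. After: A=1 B=-6 C=1 D=4 ZF=0 PC=5
Step 6: PC=5 exec 'SUB D, D'. After: A=1 B=-6 C=1 D=0 ZF=1 PC=6
Step 7: PC=6 exec 'ADD A, 5'. After: A=6 B=-6 C=1 D=0 ZF=0 PC=7
Step 8: PC=7 exec 'MUL A, 2'. After: A=12 B=-6 C=1 D=0 ZF=0 PC=8
Step 9: PC=8 exec 'ADD D, 3'. After: A=12 B=-6 C=1 D=3 ZF=0 PC=9
Step 10: PC=9 exec 'MOV D, 4'. After: A=12 B=-6 C=1 D=4 ZF=0 PC=10
Step 11: PC=10 exec 'SUB B, A'. After: A=12 B=-18 C=1 D=4 ZF=0 PC=11
Step 12: PC=11 exec 'HALT'. After: A=12 B=-18 C=1 D=4 ZF=0 PC=11 HALTED

Answer: yes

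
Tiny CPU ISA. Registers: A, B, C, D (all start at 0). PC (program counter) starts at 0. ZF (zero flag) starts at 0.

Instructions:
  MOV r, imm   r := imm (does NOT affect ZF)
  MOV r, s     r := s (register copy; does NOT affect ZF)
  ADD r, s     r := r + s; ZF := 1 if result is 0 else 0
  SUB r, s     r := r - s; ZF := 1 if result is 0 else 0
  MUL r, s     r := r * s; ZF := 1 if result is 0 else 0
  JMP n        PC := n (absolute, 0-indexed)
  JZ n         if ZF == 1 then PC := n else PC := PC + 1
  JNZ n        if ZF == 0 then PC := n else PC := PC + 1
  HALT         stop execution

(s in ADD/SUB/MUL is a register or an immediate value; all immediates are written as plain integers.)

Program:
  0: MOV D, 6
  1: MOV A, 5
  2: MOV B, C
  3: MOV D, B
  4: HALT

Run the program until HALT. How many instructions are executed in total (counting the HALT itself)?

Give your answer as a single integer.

Step 1: PC=0 exec 'MOV D, 6'. After: A=0 B=0 C=0 D=6 ZF=0 PC=1
Step 2: PC=1 exec 'MOV A, 5'. After: A=5 B=0 C=0 D=6 ZF=0 PC=2
Step 3: PC=2 exec 'MOV B, C'. After: A=5 B=0 C=0 D=6 ZF=0 PC=3
Step 4: PC=3 exec 'MOV D, B'. After: A=5 B=0 C=0 D=0 ZF=0 PC=4
Step 5: PC=4 exec 'HALT'. After: A=5 B=0 C=0 D=0 ZF=0 PC=4 HALTED
Total instructions executed: 5

Answer: 5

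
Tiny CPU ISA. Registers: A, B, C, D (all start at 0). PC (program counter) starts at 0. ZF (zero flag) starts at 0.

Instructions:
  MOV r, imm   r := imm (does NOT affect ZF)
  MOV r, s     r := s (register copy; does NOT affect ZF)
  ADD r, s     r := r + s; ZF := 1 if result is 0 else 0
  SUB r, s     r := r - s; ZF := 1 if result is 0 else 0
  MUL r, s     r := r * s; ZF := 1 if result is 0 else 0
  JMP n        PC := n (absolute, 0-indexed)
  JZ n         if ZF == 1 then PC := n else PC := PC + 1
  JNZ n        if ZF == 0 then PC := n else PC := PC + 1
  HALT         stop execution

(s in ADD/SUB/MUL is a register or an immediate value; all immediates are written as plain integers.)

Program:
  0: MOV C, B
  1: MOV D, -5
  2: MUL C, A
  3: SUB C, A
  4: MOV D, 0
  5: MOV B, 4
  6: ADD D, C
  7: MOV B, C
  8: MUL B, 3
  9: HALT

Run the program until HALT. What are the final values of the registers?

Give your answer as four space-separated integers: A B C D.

Step 1: PC=0 exec 'MOV C, B'. After: A=0 B=0 C=0 D=0 ZF=0 PC=1
Step 2: PC=1 exec 'MOV D, -5'. After: A=0 B=0 C=0 D=-5 ZF=0 PC=2
Step 3: PC=2 exec 'MUL C, A'. After: A=0 B=0 C=0 D=-5 ZF=1 PC=3
Step 4: PC=3 exec 'SUB C, A'. After: A=0 B=0 C=0 D=-5 ZF=1 PC=4
Step 5: PC=4 exec 'MOV D, 0'. After: A=0 B=0 C=0 D=0 ZF=1 PC=5
Step 6: PC=5 exec 'MOV B, 4'. After: A=0 B=4 C=0 D=0 ZF=1 PC=6
Step 7: PC=6 exec 'ADD D, C'. After: A=0 B=4 C=0 D=0 ZF=1 PC=7
Step 8: PC=7 exec 'MOV B, C'. After: A=0 B=0 C=0 D=0 ZF=1 PC=8
Step 9: PC=8 exec 'MUL B, 3'. After: A=0 B=0 C=0 D=0 ZF=1 PC=9
Step 10: PC=9 exec 'HALT'. After: A=0 B=0 C=0 D=0 ZF=1 PC=9 HALTED

Answer: 0 0 0 0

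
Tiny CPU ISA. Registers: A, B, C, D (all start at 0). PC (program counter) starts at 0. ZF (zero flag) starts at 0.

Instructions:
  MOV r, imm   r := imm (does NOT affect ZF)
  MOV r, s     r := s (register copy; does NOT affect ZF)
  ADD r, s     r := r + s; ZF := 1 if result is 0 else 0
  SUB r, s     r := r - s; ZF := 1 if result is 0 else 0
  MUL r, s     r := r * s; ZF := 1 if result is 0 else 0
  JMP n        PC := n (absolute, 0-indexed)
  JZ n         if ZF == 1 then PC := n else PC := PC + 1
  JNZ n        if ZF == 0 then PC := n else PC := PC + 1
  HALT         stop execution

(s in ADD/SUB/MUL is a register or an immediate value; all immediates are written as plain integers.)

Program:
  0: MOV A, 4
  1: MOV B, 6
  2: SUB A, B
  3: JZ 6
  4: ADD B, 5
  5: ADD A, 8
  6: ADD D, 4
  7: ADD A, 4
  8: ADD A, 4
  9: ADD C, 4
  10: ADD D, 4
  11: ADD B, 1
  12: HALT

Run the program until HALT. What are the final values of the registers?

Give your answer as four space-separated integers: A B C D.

Step 1: PC=0 exec 'MOV A, 4'. After: A=4 B=0 C=0 D=0 ZF=0 PC=1
Step 2: PC=1 exec 'MOV B, 6'. After: A=4 B=6 C=0 D=0 ZF=0 PC=2
Step 3: PC=2 exec 'SUB A, B'. After: A=-2 B=6 C=0 D=0 ZF=0 PC=3
Step 4: PC=3 exec 'JZ 6'. After: A=-2 B=6 C=0 D=0 ZF=0 PC=4
Step 5: PC=4 exec 'ADD B, 5'. After: A=-2 B=11 C=0 D=0 ZF=0 PC=5
Step 6: PC=5 exec 'ADD A, 8'. After: A=6 B=11 C=0 D=0 ZF=0 PC=6
Step 7: PC=6 exec 'ADD D, 4'. After: A=6 B=11 C=0 D=4 ZF=0 PC=7
Step 8: PC=7 exec 'ADD A, 4'. After: A=10 B=11 C=0 D=4 ZF=0 PC=8
Step 9: PC=8 exec 'ADD A, 4'. After: A=14 B=11 C=0 D=4 ZF=0 PC=9
Step 10: PC=9 exec 'ADD C, 4'. After: A=14 B=11 C=4 D=4 ZF=0 PC=10
Step 11: PC=10 exec 'ADD D, 4'. After: A=14 B=11 C=4 D=8 ZF=0 PC=11
Step 12: PC=11 exec 'ADD B, 1'. After: A=14 B=12 C=4 D=8 ZF=0 PC=12
Step 13: PC=12 exec 'HALT'. After: A=14 B=12 C=4 D=8 ZF=0 PC=12 HALTED

Answer: 14 12 4 8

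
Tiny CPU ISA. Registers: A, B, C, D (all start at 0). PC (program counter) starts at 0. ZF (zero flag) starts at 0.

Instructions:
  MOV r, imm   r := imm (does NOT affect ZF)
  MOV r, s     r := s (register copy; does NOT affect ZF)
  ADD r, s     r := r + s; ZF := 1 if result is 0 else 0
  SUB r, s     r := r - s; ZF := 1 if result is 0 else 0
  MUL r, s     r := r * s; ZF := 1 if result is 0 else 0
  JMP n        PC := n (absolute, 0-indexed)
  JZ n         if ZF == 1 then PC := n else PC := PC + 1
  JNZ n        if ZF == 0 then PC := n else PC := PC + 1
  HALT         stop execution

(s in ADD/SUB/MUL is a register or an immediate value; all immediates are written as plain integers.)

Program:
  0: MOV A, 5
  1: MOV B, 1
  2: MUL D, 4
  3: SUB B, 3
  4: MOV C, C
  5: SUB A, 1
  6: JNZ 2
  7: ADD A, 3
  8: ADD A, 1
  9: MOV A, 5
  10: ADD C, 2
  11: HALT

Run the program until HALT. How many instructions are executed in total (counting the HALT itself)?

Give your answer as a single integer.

Answer: 32

Derivation:
Step 1: PC=0 exec 'MOV A, 5'. After: A=5 B=0 C=0 D=0 ZF=0 PC=1
Step 2: PC=1 exec 'MOV B, 1'. After: A=5 B=1 C=0 D=0 ZF=0 PC=2
Step 3: PC=2 exec 'MUL D, 4'. After: A=5 B=1 C=0 D=0 ZF=1 PC=3
Step 4: PC=3 exec 'SUB B, 3'. After: A=5 B=-2 C=0 D=0 ZF=0 PC=4
Step 5: PC=4 exec 'MOV C, C'. After: A=5 B=-2 C=0 D=0 ZF=0 PC=5
Step 6: PC=5 exec 'SUB A, 1'. After: A=4 B=-2 C=0 D=0 ZF=0 PC=6
Step 7: PC=6 exec 'JNZ 2'. After: A=4 B=-2 C=0 D=0 ZF=0 PC=2
Step 8: PC=2 exec 'MUL D, 4'. After: A=4 B=-2 C=0 D=0 ZF=1 PC=3
Step 9: PC=3 exec 'SUB B, 3'. After: A=4 B=-5 C=0 D=0 ZF=0 PC=4
Step 10: PC=4 exec 'MOV C, C'. After: A=4 B=-5 C=0 D=0 ZF=0 PC=5
Step 11: PC=5 exec 'SUB A, 1'. After: A=3 B=-5 C=0 D=0 ZF=0 PC=6
Step 12: PC=6 exec 'JNZ 2'. After: A=3 B=-5 C=0 D=0 ZF=0 PC=2
Step 13: PC=2 exec 'MUL D, 4'. After: A=3 B=-5 C=0 D=0 ZF=1 PC=3
Step 14: PC=3 exec 'SUB B, 3'. After: A=3 B=-8 C=0 D=0 ZF=0 PC=4
Step 15: PC=4 exec 'MOV C, C'. After: A=3 B=-8 C=0 D=0 ZF=0 PC=5
Step 16: PC=5 exec 'SUB A, 1'. After: A=2 B=-8 C=0 D=0 ZF=0 PC=6
Step 17: PC=6 exec 'JNZ 2'. After: A=2 B=-8 C=0 D=0 ZF=0 PC=2
Step 18: PC=2 exec 'MUL D, 4'. After: A=2 B=-8 C=0 D=0 ZF=1 PC=3
Step 19: PC=3 exec 'SUB B, 3'. After: A=2 B=-11 C=0 D=0 ZF=0 PC=4
Step 20: PC=4 exec 'MOV C, C'. After: A=2 B=-11 C=0 D=0 ZF=0 PC=5
Step 21: PC=5 exec 'SUB A, 1'. After: A=1 B=-11 C=0 D=0 ZF=0 PC=6
Step 22: PC=6 exec 'JNZ 2'. After: A=1 B=-11 C=0 D=0 ZF=0 PC=2
Step 23: PC=2 exec 'MUL D, 4'. After: A=1 B=-11 C=0 D=0 ZF=1 PC=3
Step 24: PC=3 exec 'SUB B, 3'. After: A=1 B=-14 C=0 D=0 ZF=0 PC=4
Step 25: PC=4 exec 'MOV C, C'. After: A=1 B=-14 C=0 D=0 ZF=0 PC=5
Step 26: PC=5 exec 'SUB A, 1'. After: A=0 B=-14 C=0 D=0 ZF=1 PC=6
Step 27: PC=6 exec 'JNZ 2'. After: A=0 B=-14 C=0 D=0 ZF=1 PC=7
Step 28: PC=7 exec 'ADD A, 3'. After: A=3 B=-14 C=0 D=0 ZF=0 PC=8
Step 29: PC=8 exec 'ADD A, 1'. After: A=4 B=-14 C=0 D=0 ZF=0 PC=9
Step 30: PC=9 exec 'MOV A, 5'. After: A=5 B=-14 C=0 D=0 ZF=0 PC=10
Step 31: PC=10 exec 'ADD C, 2'. After: A=5 B=-14 C=2 D=0 ZF=0 PC=11
Step 32: PC=11 exec 'HALT'. After: A=5 B=-14 C=2 D=0 ZF=0 PC=11 HALTED
Total instructions executed: 32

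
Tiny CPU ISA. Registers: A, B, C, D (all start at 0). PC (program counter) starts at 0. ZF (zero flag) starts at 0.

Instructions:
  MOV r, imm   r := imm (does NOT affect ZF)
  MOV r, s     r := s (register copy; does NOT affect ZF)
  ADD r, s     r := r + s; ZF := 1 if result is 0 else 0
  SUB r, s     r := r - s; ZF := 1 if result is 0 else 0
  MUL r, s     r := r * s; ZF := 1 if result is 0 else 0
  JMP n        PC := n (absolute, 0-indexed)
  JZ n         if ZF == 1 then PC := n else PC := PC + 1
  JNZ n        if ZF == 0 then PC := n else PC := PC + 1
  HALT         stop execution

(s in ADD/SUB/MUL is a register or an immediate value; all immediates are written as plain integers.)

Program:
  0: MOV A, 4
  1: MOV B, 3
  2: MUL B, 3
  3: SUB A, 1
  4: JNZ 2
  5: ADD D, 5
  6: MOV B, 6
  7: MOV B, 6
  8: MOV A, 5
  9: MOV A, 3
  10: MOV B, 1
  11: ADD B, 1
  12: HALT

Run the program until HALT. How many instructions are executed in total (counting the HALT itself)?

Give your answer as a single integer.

Answer: 22

Derivation:
Step 1: PC=0 exec 'MOV A, 4'. After: A=4 B=0 C=0 D=0 ZF=0 PC=1
Step 2: PC=1 exec 'MOV B, 3'. After: A=4 B=3 C=0 D=0 ZF=0 PC=2
Step 3: PC=2 exec 'MUL B, 3'. After: A=4 B=9 C=0 D=0 ZF=0 PC=3
Step 4: PC=3 exec 'SUB A, 1'. After: A=3 B=9 C=0 D=0 ZF=0 PC=4
Step 5: PC=4 exec 'JNZ 2'. After: A=3 B=9 C=0 D=0 ZF=0 PC=2
Step 6: PC=2 exec 'MUL B, 3'. After: A=3 B=27 C=0 D=0 ZF=0 PC=3
Step 7: PC=3 exec 'SUB A, 1'. After: A=2 B=27 C=0 D=0 ZF=0 PC=4
Step 8: PC=4 exec 'JNZ 2'. After: A=2 B=27 C=0 D=0 ZF=0 PC=2
Step 9: PC=2 exec 'MUL B, 3'. After: A=2 B=81 C=0 D=0 ZF=0 PC=3
Step 10: PC=3 exec 'SUB A, 1'. After: A=1 B=81 C=0 D=0 ZF=0 PC=4
Step 11: PC=4 exec 'JNZ 2'. After: A=1 B=81 C=0 D=0 ZF=0 PC=2
Step 12: PC=2 exec 'MUL B, 3'. After: A=1 B=243 C=0 D=0 ZF=0 PC=3
Step 13: PC=3 exec 'SUB A, 1'. After: A=0 B=243 C=0 D=0 ZF=1 PC=4
Step 14: PC=4 exec 'JNZ 2'. After: A=0 B=243 C=0 D=0 ZF=1 PC=5
Step 15: PC=5 exec 'ADD D, 5'. After: A=0 B=243 C=0 D=5 ZF=0 PC=6
Step 16: PC=6 exec 'MOV B, 6'. After: A=0 B=6 C=0 D=5 ZF=0 PC=7
Step 17: PC=7 exec 'MOV B, 6'. After: A=0 B=6 C=0 D=5 ZF=0 PC=8
Step 18: PC=8 exec 'MOV A, 5'. After: A=5 B=6 C=0 D=5 ZF=0 PC=9
Step 19: PC=9 exec 'MOV A, 3'. After: A=3 B=6 C=0 D=5 ZF=0 PC=10
Step 20: PC=10 exec 'MOV B, 1'. After: A=3 B=1 C=0 D=5 ZF=0 PC=11
Step 21: PC=11 exec 'ADD B, 1'. After: A=3 B=2 C=0 D=5 ZF=0 PC=12
Step 22: PC=12 exec 'HALT'. After: A=3 B=2 C=0 D=5 ZF=0 PC=12 HALTED
Total instructions executed: 22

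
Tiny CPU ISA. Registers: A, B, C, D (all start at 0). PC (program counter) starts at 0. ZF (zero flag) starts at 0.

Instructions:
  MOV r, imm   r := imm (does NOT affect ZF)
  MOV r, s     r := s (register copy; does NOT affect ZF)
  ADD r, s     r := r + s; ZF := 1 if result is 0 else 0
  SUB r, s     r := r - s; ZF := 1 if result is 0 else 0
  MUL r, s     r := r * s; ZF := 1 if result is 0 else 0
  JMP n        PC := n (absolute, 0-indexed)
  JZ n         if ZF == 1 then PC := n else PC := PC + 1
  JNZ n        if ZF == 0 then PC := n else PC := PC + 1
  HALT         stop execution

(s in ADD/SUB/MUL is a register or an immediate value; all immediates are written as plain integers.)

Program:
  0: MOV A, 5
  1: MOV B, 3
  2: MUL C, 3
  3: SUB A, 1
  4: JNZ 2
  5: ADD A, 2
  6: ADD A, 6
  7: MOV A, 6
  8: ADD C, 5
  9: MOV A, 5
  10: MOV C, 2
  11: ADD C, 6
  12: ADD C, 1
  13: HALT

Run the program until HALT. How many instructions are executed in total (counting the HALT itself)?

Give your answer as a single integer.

Answer: 26

Derivation:
Step 1: PC=0 exec 'MOV A, 5'. After: A=5 B=0 C=0 D=0 ZF=0 PC=1
Step 2: PC=1 exec 'MOV B, 3'. After: A=5 B=3 C=0 D=0 ZF=0 PC=2
Step 3: PC=2 exec 'MUL C, 3'. After: A=5 B=3 C=0 D=0 ZF=1 PC=3
Step 4: PC=3 exec 'SUB A, 1'. After: A=4 B=3 C=0 D=0 ZF=0 PC=4
Step 5: PC=4 exec 'JNZ 2'. After: A=4 B=3 C=0 D=0 ZF=0 PC=2
Step 6: PC=2 exec 'MUL C, 3'. After: A=4 B=3 C=0 D=0 ZF=1 PC=3
Step 7: PC=3 exec 'SUB A, 1'. After: A=3 B=3 C=0 D=0 ZF=0 PC=4
Step 8: PC=4 exec 'JNZ 2'. After: A=3 B=3 C=0 D=0 ZF=0 PC=2
Step 9: PC=2 exec 'MUL C, 3'. After: A=3 B=3 C=0 D=0 ZF=1 PC=3
Step 10: PC=3 exec 'SUB A, 1'. After: A=2 B=3 C=0 D=0 ZF=0 PC=4
Step 11: PC=4 exec 'JNZ 2'. After: A=2 B=3 C=0 D=0 ZF=0 PC=2
Step 12: PC=2 exec 'MUL C, 3'. After: A=2 B=3 C=0 D=0 ZF=1 PC=3
Step 13: PC=3 exec 'SUB A, 1'. After: A=1 B=3 C=0 D=0 ZF=0 PC=4
Step 14: PC=4 exec 'JNZ 2'. After: A=1 B=3 C=0 D=0 ZF=0 PC=2
Step 15: PC=2 exec 'MUL C, 3'. After: A=1 B=3 C=0 D=0 ZF=1 PC=3
Step 16: PC=3 exec 'SUB A, 1'. After: A=0 B=3 C=0 D=0 ZF=1 PC=4
Step 17: PC=4 exec 'JNZ 2'. After: A=0 B=3 C=0 D=0 ZF=1 PC=5
Step 18: PC=5 exec 'ADD A, 2'. After: A=2 B=3 C=0 D=0 ZF=0 PC=6
Step 19: PC=6 exec 'ADD A, 6'. After: A=8 B=3 C=0 D=0 ZF=0 PC=7
Step 20: PC=7 exec 'MOV A, 6'. After: A=6 B=3 C=0 D=0 ZF=0 PC=8
Step 21: PC=8 exec 'ADD C, 5'. After: A=6 B=3 C=5 D=0 ZF=0 PC=9
Step 22: PC=9 exec 'MOV A, 5'. After: A=5 B=3 C=5 D=0 ZF=0 PC=10
Step 23: PC=10 exec 'MOV C, 2'. After: A=5 B=3 C=2 D=0 ZF=0 PC=11
Step 24: PC=11 exec 'ADD C, 6'. After: A=5 B=3 C=8 D=0 ZF=0 PC=12
Step 25: PC=12 exec 'ADD C, 1'. After: A=5 B=3 C=9 D=0 ZF=0 PC=13
Step 26: PC=13 exec 'HALT'. After: A=5 B=3 C=9 D=0 ZF=0 PC=13 HALTED
Total instructions executed: 26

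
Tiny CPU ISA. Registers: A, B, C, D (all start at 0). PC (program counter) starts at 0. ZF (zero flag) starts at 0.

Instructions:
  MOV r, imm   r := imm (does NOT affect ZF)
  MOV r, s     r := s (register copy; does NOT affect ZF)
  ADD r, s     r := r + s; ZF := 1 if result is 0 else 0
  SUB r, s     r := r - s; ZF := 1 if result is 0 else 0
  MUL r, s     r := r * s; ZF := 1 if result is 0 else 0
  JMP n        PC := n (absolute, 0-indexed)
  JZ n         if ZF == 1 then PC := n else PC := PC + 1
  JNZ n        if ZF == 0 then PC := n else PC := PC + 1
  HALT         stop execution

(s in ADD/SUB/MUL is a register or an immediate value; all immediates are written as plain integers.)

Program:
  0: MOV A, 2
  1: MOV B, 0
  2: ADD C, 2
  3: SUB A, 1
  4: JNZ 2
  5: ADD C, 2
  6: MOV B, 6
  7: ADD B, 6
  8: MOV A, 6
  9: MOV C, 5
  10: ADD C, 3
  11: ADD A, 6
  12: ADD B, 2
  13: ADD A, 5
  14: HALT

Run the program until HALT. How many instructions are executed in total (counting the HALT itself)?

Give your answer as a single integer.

Answer: 18

Derivation:
Step 1: PC=0 exec 'MOV A, 2'. After: A=2 B=0 C=0 D=0 ZF=0 PC=1
Step 2: PC=1 exec 'MOV B, 0'. After: A=2 B=0 C=0 D=0 ZF=0 PC=2
Step 3: PC=2 exec 'ADD C, 2'. After: A=2 B=0 C=2 D=0 ZF=0 PC=3
Step 4: PC=3 exec 'SUB A, 1'. After: A=1 B=0 C=2 D=0 ZF=0 PC=4
Step 5: PC=4 exec 'JNZ 2'. After: A=1 B=0 C=2 D=0 ZF=0 PC=2
Step 6: PC=2 exec 'ADD C, 2'. After: A=1 B=0 C=4 D=0 ZF=0 PC=3
Step 7: PC=3 exec 'SUB A, 1'. After: A=0 B=0 C=4 D=0 ZF=1 PC=4
Step 8: PC=4 exec 'JNZ 2'. After: A=0 B=0 C=4 D=0 ZF=1 PC=5
Step 9: PC=5 exec 'ADD C, 2'. After: A=0 B=0 C=6 D=0 ZF=0 PC=6
Step 10: PC=6 exec 'MOV B, 6'. After: A=0 B=6 C=6 D=0 ZF=0 PC=7
Step 11: PC=7 exec 'ADD B, 6'. After: A=0 B=12 C=6 D=0 ZF=0 PC=8
Step 12: PC=8 exec 'MOV A, 6'. After: A=6 B=12 C=6 D=0 ZF=0 PC=9
Step 13: PC=9 exec 'MOV C, 5'. After: A=6 B=12 C=5 D=0 ZF=0 PC=10
Step 14: PC=10 exec 'ADD C, 3'. After: A=6 B=12 C=8 D=0 ZF=0 PC=11
Step 15: PC=11 exec 'ADD A, 6'. After: A=12 B=12 C=8 D=0 ZF=0 PC=12
Step 16: PC=12 exec 'ADD B, 2'. After: A=12 B=14 C=8 D=0 ZF=0 PC=13
Step 17: PC=13 exec 'ADD A, 5'. After: A=17 B=14 C=8 D=0 ZF=0 PC=14
Step 18: PC=14 exec 'HALT'. After: A=17 B=14 C=8 D=0 ZF=0 PC=14 HALTED
Total instructions executed: 18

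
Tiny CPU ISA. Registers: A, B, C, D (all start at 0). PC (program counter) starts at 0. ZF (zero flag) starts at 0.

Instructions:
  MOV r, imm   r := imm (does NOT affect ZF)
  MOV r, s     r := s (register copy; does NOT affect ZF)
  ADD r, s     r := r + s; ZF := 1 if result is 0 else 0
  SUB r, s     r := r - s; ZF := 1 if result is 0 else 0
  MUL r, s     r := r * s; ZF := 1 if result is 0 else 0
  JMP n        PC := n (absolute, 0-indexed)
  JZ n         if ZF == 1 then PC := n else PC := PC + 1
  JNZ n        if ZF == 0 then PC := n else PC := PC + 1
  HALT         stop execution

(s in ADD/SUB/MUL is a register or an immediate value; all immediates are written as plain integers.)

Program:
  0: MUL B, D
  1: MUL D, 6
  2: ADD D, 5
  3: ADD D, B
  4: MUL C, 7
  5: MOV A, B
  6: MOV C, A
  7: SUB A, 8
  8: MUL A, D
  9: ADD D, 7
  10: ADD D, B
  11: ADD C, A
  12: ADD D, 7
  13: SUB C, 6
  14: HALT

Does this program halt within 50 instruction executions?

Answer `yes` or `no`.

Answer: yes

Derivation:
Step 1: PC=0 exec 'MUL B, D'. After: A=0 B=0 C=0 D=0 ZF=1 PC=1
Step 2: PC=1 exec 'MUL D, 6'. After: A=0 B=0 C=0 D=0 ZF=1 PC=2
Step 3: PC=2 exec 'ADD D, 5'. After: A=0 B=0 C=0 D=5 ZF=0 PC=3
Step 4: PC=3 exec 'ADD D, B'. After: A=0 B=0 C=0 D=5 ZF=0 PC=4
Step 5: PC=4 exec 'MUL C, 7'. After: A=0 B=0 C=0 D=5 ZF=1 PC=5
Step 6: PC=5 exec 'MOV A, B'. After: A=0 B=0 C=0 D=5 ZF=1 PC=6
Step 7: PC=6 exec 'MOV C, A'. After: A=0 B=0 C=0 D=5 ZF=1 PC=7
Step 8: PC=7 exec 'SUB A, 8'. After: A=-8 B=0 C=0 D=5 ZF=0 PC=8
Step 9: PC=8 exec 'MUL A, D'. After: A=-40 B=0 C=0 D=5 ZF=0 PC=9
Step 10: PC=9 exec 'ADD D, 7'. After: A=-40 B=0 C=0 D=12 ZF=0 PC=10
Step 11: PC=10 exec 'ADD D, B'. After: A=-40 B=0 C=0 D=12 ZF=0 PC=11
Step 12: PC=11 exec 'ADD C, A'. After: A=-40 B=0 C=-40 D=12 ZF=0 PC=12
Step 13: PC=12 exec 'ADD D, 7'. After: A=-40 B=0 C=-40 D=19 ZF=0 PC=13
Step 14: PC=13 exec 'SUB C, 6'. After: A=-40 B=0 C=-46 D=19 ZF=0 PC=14
Step 15: PC=14 exec 'HALT'. After: A=-40 B=0 C=-46 D=19 ZF=0 PC=14 HALTED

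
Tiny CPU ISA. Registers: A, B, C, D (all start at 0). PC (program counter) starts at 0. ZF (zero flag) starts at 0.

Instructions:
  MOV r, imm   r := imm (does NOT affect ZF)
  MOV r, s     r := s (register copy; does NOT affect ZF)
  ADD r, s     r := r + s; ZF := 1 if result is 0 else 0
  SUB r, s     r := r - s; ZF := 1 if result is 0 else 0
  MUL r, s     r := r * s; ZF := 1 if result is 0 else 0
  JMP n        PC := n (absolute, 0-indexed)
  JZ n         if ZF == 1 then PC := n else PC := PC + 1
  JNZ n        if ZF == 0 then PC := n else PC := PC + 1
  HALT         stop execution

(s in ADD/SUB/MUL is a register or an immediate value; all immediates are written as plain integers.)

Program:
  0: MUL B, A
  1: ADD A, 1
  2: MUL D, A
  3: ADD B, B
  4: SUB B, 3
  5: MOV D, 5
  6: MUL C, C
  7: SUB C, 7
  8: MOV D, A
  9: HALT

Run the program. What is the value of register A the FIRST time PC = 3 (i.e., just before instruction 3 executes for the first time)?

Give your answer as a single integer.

Step 1: PC=0 exec 'MUL B, A'. After: A=0 B=0 C=0 D=0 ZF=1 PC=1
Step 2: PC=1 exec 'ADD A, 1'. After: A=1 B=0 C=0 D=0 ZF=0 PC=2
Step 3: PC=2 exec 'MUL D, A'. After: A=1 B=0 C=0 D=0 ZF=1 PC=3
First time PC=3: A=1

1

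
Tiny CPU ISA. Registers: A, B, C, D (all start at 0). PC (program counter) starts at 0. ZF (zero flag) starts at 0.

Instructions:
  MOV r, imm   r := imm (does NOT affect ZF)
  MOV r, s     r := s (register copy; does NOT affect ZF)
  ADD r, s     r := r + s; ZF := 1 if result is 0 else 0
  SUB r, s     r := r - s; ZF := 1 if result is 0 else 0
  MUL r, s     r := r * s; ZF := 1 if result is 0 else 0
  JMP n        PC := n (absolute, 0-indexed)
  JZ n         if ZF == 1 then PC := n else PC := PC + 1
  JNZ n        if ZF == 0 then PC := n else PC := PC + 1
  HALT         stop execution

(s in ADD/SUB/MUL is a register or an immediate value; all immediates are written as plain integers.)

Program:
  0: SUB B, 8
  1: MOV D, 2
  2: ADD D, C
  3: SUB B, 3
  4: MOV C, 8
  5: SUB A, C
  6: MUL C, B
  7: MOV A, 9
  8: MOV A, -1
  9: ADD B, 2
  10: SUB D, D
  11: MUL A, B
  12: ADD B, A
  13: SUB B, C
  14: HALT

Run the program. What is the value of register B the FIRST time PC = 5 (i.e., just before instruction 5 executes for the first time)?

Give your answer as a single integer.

Step 1: PC=0 exec 'SUB B, 8'. After: A=0 B=-8 C=0 D=0 ZF=0 PC=1
Step 2: PC=1 exec 'MOV D, 2'. After: A=0 B=-8 C=0 D=2 ZF=0 PC=2
Step 3: PC=2 exec 'ADD D, C'. After: A=0 B=-8 C=0 D=2 ZF=0 PC=3
Step 4: PC=3 exec 'SUB B, 3'. After: A=0 B=-11 C=0 D=2 ZF=0 PC=4
Step 5: PC=4 exec 'MOV C, 8'. After: A=0 B=-11 C=8 D=2 ZF=0 PC=5
First time PC=5: B=-11

-11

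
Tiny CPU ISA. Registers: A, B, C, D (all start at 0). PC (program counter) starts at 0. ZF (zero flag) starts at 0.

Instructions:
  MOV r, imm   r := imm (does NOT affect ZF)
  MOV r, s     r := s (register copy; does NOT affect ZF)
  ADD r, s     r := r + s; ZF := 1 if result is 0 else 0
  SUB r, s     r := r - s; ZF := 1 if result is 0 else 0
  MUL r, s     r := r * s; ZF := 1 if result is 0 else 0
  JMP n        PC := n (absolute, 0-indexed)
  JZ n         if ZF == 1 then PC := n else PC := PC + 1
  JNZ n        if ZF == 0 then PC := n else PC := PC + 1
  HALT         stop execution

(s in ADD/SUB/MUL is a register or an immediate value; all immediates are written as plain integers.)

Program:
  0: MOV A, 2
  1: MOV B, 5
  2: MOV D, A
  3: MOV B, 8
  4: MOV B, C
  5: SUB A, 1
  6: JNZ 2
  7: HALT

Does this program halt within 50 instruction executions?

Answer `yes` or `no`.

Answer: yes

Derivation:
Step 1: PC=0 exec 'MOV A, 2'. After: A=2 B=0 C=0 D=0 ZF=0 PC=1
Step 2: PC=1 exec 'MOV B, 5'. After: A=2 B=5 C=0 D=0 ZF=0 PC=2
Step 3: PC=2 exec 'MOV D, A'. After: A=2 B=5 C=0 D=2 ZF=0 PC=3
Step 4: PC=3 exec 'MOV B, 8'. After: A=2 B=8 C=0 D=2 ZF=0 PC=4
Step 5: PC=4 exec 'MOV B, C'. After: A=2 B=0 C=0 D=2 ZF=0 PC=5
Step 6: PC=5 exec 'SUB A, 1'. After: A=1 B=0 C=0 D=2 ZF=0 PC=6
Step 7: PC=6 exec 'JNZ 2'. After: A=1 B=0 C=0 D=2 ZF=0 PC=2
Step 8: PC=2 exec 'MOV D, A'. After: A=1 B=0 C=0 D=1 ZF=0 PC=3
Step 9: PC=3 exec 'MOV B, 8'. After: A=1 B=8 C=0 D=1 ZF=0 PC=4
Step 10: PC=4 exec 'MOV B, C'. After: A=1 B=0 C=0 D=1 ZF=0 PC=5
Step 11: PC=5 exec 'SUB A, 1'. After: A=0 B=0 C=0 D=1 ZF=1 PC=6
Step 12: PC=6 exec 'JNZ 2'. After: A=0 B=0 C=0 D=1 ZF=1 PC=7
Step 13: PC=7 exec 'HALT'. After: A=0 B=0 C=0 D=1 ZF=1 PC=7 HALTED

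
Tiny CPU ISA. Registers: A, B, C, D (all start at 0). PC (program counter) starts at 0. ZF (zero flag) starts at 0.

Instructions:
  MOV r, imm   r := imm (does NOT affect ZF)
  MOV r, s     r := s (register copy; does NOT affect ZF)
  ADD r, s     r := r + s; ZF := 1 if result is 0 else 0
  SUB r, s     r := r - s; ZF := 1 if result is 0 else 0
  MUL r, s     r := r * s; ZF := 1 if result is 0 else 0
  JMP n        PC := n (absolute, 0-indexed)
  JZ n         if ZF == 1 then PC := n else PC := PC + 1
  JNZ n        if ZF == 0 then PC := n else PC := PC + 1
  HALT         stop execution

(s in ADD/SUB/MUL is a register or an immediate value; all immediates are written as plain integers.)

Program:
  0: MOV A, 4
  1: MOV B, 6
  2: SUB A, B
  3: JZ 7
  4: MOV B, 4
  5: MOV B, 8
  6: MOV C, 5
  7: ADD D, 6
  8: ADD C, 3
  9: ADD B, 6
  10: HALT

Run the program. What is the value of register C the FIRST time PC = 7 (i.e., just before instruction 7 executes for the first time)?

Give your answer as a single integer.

Step 1: PC=0 exec 'MOV A, 4'. After: A=4 B=0 C=0 D=0 ZF=0 PC=1
Step 2: PC=1 exec 'MOV B, 6'. After: A=4 B=6 C=0 D=0 ZF=0 PC=2
Step 3: PC=2 exec 'SUB A, B'. After: A=-2 B=6 C=0 D=0 ZF=0 PC=3
Step 4: PC=3 exec 'JZ 7'. After: A=-2 B=6 C=0 D=0 ZF=0 PC=4
Step 5: PC=4 exec 'MOV B, 4'. After: A=-2 B=4 C=0 D=0 ZF=0 PC=5
Step 6: PC=5 exec 'MOV B, 8'. After: A=-2 B=8 C=0 D=0 ZF=0 PC=6
Step 7: PC=6 exec 'MOV C, 5'. After: A=-2 B=8 C=5 D=0 ZF=0 PC=7
First time PC=7: C=5

5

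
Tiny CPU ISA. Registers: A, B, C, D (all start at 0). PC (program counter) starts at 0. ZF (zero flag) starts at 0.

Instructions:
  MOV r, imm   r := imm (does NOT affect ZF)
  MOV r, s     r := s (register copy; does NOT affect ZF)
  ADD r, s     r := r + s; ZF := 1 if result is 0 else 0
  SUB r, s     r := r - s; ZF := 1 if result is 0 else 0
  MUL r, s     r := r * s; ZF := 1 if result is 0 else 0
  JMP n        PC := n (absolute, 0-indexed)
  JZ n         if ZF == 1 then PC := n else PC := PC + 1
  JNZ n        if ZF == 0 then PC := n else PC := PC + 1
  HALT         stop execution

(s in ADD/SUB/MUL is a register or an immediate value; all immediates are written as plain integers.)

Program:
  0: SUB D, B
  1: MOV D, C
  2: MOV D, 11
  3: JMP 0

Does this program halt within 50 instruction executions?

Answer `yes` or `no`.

Answer: no

Derivation:
Step 1: PC=0 exec 'SUB D, B'. After: A=0 B=0 C=0 D=0 ZF=1 PC=1
Step 2: PC=1 exec 'MOV D, C'. After: A=0 B=0 C=0 D=0 ZF=1 PC=2
Step 3: PC=2 exec 'MOV D, 11'. After: A=0 B=0 C=0 D=11 ZF=1 PC=3
Step 4: PC=3 exec 'JMP 0'. After: A=0 B=0 C=0 D=11 ZF=1 PC=0
Step 5: PC=0 exec 'SUB D, B'. After: A=0 B=0 C=0 D=11 ZF=0 PC=1
Step 6: PC=1 exec 'MOV D, C'. After: A=0 B=0 C=0 D=0 ZF=0 PC=2
Step 7: PC=2 exec 'MOV D, 11'. After: A=0 B=0 C=0 D=11 ZF=0 PC=3
Step 8: PC=3 exec 'JMP 0'. After: A=0 B=0 C=0 D=11 ZF=0 PC=0
Step 9: PC=0 exec 'SUB D, B'. After: A=0 B=0 C=0 D=11 ZF=0 PC=1
State after step 9 equals state after step 5: the program is in a cycle of length 4 and will never halt.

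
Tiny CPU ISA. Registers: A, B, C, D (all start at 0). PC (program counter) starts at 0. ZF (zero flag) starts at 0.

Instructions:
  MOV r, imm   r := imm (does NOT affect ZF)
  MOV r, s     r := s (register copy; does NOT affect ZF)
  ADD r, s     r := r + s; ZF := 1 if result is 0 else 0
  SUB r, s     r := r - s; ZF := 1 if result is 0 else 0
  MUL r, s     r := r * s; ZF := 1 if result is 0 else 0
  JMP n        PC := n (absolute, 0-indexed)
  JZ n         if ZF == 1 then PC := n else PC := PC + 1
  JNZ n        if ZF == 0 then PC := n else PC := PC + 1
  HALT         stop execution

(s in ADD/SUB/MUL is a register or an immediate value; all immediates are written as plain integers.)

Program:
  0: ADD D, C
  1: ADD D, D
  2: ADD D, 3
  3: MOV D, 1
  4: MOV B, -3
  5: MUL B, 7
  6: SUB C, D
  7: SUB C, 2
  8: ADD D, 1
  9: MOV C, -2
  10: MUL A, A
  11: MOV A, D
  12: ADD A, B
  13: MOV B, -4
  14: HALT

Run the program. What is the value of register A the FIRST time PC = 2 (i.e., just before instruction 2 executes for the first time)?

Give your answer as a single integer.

Step 1: PC=0 exec 'ADD D, C'. After: A=0 B=0 C=0 D=0 ZF=1 PC=1
Step 2: PC=1 exec 'ADD D, D'. After: A=0 B=0 C=0 D=0 ZF=1 PC=2
First time PC=2: A=0

0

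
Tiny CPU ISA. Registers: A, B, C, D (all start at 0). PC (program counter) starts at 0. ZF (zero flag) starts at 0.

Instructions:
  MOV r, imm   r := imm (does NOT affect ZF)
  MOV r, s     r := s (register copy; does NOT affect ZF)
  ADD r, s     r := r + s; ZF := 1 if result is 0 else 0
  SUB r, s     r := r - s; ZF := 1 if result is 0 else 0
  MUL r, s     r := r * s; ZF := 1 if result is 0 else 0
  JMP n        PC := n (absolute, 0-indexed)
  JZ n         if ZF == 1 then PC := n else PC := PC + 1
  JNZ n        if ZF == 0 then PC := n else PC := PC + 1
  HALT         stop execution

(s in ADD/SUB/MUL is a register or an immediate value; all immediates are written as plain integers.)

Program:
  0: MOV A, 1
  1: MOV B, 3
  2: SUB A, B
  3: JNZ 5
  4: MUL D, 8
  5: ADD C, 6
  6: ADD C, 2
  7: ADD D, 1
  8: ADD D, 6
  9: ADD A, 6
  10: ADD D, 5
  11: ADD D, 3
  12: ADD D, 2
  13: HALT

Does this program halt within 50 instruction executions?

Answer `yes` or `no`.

Step 1: PC=0 exec 'MOV A, 1'. After: A=1 B=0 C=0 D=0 ZF=0 PC=1
Step 2: PC=1 exec 'MOV B, 3'. After: A=1 B=3 C=0 D=0 ZF=0 PC=2
Step 3: PC=2 exec 'SUB A, B'. After: A=-2 B=3 C=0 D=0 ZF=0 PC=3
Step 4: PC=3 exec 'JNZ 5'. After: A=-2 B=3 C=0 D=0 ZF=0 PC=5
Step 5: PC=5 exec 'ADD C, 6'. After: A=-2 B=3 C=6 D=0 ZF=0 PC=6
Step 6: PC=6 exec 'ADD C, 2'. After: A=-2 B=3 C=8 D=0 ZF=0 PC=7
Step 7: PC=7 exec 'ADD D, 1'. After: A=-2 B=3 C=8 D=1 ZF=0 PC=8
Step 8: PC=8 exec 'ADD D, 6'. After: A=-2 B=3 C=8 D=7 ZF=0 PC=9
Step 9: PC=9 exec 'ADD A, 6'. After: A=4 B=3 C=8 D=7 ZF=0 PC=10
Step 10: PC=10 exec 'ADD D, 5'. After: A=4 B=3 C=8 D=12 ZF=0 PC=11
Step 11: PC=11 exec 'ADD D, 3'. After: A=4 B=3 C=8 D=15 ZF=0 PC=12
Step 12: PC=12 exec 'ADD D, 2'. After: A=4 B=3 C=8 D=17 ZF=0 PC=13
Step 13: PC=13 exec 'HALT'. After: A=4 B=3 C=8 D=17 ZF=0 PC=13 HALTED

Answer: yes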